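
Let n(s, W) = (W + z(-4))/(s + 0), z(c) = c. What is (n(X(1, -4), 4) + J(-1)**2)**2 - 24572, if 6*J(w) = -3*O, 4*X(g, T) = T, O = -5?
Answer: -392527/16 ≈ -24533.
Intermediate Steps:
X(g, T) = T/4
J(w) = 5/2 (J(w) = (-3*(-5))/6 = (1/6)*15 = 5/2)
n(s, W) = (-4 + W)/s (n(s, W) = (W - 4)/(s + 0) = (-4 + W)/s)
(n(X(1, -4), 4) + J(-1)**2)**2 - 24572 = ((-4 + 4)/(((1/4)*(-4))) + (5/2)**2)**2 - 24572 = (0/(-1) + 25/4)**2 - 24572 = (-1*0 + 25/4)**2 - 24572 = (0 + 25/4)**2 - 24572 = (25/4)**2 - 24572 = 625/16 - 24572 = -392527/16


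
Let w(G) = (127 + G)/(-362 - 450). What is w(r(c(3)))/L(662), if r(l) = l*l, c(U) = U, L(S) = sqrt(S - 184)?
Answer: -17*sqrt(478)/48517 ≈ -0.0076607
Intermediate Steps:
L(S) = sqrt(-184 + S)
r(l) = l**2
w(G) = -127/812 - G/812 (w(G) = (127 + G)/(-812) = (127 + G)*(-1/812) = -127/812 - G/812)
w(r(c(3)))/L(662) = (-127/812 - 1/812*3**2)/(sqrt(-184 + 662)) = (-127/812 - 1/812*9)/(sqrt(478)) = (-127/812 - 9/812)*(sqrt(478)/478) = -17*sqrt(478)/48517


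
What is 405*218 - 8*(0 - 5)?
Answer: 88330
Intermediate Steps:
405*218 - 8*(0 - 5) = 88290 - 8*(-5) = 88290 + 40 = 88330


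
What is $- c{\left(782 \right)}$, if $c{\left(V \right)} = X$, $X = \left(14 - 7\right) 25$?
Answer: $-175$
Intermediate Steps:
$X = 175$ ($X = 7 \cdot 25 = 175$)
$c{\left(V \right)} = 175$
$- c{\left(782 \right)} = \left(-1\right) 175 = -175$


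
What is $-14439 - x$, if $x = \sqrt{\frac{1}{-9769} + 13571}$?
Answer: $-14439 - \frac{\sqrt{1295126132362}}{9769} \approx -14556.0$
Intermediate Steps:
$x = \frac{\sqrt{1295126132362}}{9769}$ ($x = \sqrt{- \frac{1}{9769} + 13571} = \sqrt{\frac{132575098}{9769}} = \frac{\sqrt{1295126132362}}{9769} \approx 116.49$)
$-14439 - x = -14439 - \frac{\sqrt{1295126132362}}{9769}$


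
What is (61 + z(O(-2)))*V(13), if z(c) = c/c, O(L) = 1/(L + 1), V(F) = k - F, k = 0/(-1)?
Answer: -806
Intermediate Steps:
k = 0 (k = 0*(-1) = 0)
V(F) = -F (V(F) = 0 - F = -F)
O(L) = 1/(1 + L)
z(c) = 1
(61 + z(O(-2)))*V(13) = (61 + 1)*(-1*13) = 62*(-13) = -806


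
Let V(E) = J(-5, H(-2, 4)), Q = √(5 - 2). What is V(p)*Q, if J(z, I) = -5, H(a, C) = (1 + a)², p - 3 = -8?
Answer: -5*√3 ≈ -8.6602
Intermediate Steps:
p = -5 (p = 3 - 8 = -5)
Q = √3 ≈ 1.7320
V(E) = -5
V(p)*Q = -5*√3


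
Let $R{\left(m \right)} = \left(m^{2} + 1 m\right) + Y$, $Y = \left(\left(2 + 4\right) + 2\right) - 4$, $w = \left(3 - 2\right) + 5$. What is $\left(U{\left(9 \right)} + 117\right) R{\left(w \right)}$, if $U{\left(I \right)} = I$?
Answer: $5796$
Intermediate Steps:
$w = 6$ ($w = 1 + 5 = 6$)
$Y = 4$ ($Y = \left(6 + 2\right) - 4 = 8 - 4 = 4$)
$R{\left(m \right)} = 4 + m + m^{2}$ ($R{\left(m \right)} = \left(m^{2} + 1 m\right) + 4 = \left(m^{2} + m\right) + 4 = \left(m + m^{2}\right) + 4 = 4 + m + m^{2}$)
$\left(U{\left(9 \right)} + 117\right) R{\left(w \right)} = \left(9 + 117\right) \left(4 + 6 + 6^{2}\right) = 126 \left(4 + 6 + 36\right) = 126 \cdot 46 = 5796$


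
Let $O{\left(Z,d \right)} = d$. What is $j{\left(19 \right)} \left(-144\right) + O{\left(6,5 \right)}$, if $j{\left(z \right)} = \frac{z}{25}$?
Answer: $- \frac{2611}{25} \approx -104.44$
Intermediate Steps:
$j{\left(z \right)} = \frac{z}{25}$ ($j{\left(z \right)} = z \frac{1}{25} = \frac{z}{25}$)
$j{\left(19 \right)} \left(-144\right) + O{\left(6,5 \right)} = \frac{1}{25} \cdot 19 \left(-144\right) + 5 = \frac{19}{25} \left(-144\right) + 5 = - \frac{2736}{25} + 5 = - \frac{2611}{25}$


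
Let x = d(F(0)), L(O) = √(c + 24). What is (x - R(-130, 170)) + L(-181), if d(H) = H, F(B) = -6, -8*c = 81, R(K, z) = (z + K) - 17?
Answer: -29 + √222/4 ≈ -25.275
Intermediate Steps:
R(K, z) = -17 + K + z (R(K, z) = (K + z) - 17 = -17 + K + z)
c = -81/8 (c = -⅛*81 = -81/8 ≈ -10.125)
L(O) = √222/4 (L(O) = √(-81/8 + 24) = √(111/8) = √222/4)
x = -6
(x - R(-130, 170)) + L(-181) = (-6 - (-17 - 130 + 170)) + √222/4 = (-6 - 1*23) + √222/4 = (-6 - 23) + √222/4 = -29 + √222/4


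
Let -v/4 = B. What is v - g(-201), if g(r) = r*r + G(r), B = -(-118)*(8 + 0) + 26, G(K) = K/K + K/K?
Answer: -44283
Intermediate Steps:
G(K) = 2 (G(K) = 1 + 1 = 2)
B = 970 (B = -(-118)*8 + 26 = -59*(-16) + 26 = 944 + 26 = 970)
v = -3880 (v = -4*970 = -3880)
g(r) = 2 + r**2 (g(r) = r*r + 2 = r**2 + 2 = 2 + r**2)
v - g(-201) = -3880 - (2 + (-201)**2) = -3880 - (2 + 40401) = -3880 - 1*40403 = -3880 - 40403 = -44283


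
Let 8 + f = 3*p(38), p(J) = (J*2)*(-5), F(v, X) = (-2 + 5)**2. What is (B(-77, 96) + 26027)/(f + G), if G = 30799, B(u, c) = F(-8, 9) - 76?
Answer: 25960/29651 ≈ 0.87552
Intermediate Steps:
F(v, X) = 9 (F(v, X) = 3**2 = 9)
p(J) = -10*J (p(J) = (2*J)*(-5) = -10*J)
B(u, c) = -67 (B(u, c) = 9 - 76 = -67)
f = -1148 (f = -8 + 3*(-10*38) = -8 + 3*(-380) = -8 - 1140 = -1148)
(B(-77, 96) + 26027)/(f + G) = (-67 + 26027)/(-1148 + 30799) = 25960/29651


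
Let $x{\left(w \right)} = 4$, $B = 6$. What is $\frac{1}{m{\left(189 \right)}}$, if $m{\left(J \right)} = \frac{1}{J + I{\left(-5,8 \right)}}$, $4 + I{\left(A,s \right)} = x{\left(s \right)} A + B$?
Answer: $171$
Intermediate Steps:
$I{\left(A,s \right)} = 2 + 4 A$ ($I{\left(A,s \right)} = -4 + \left(4 A + 6\right) = -4 + \left(6 + 4 A\right) = 2 + 4 A$)
$m{\left(J \right)} = \frac{1}{-18 + J}$ ($m{\left(J \right)} = \frac{1}{J + \left(2 + 4 \left(-5\right)\right)} = \frac{1}{J + \left(2 - 20\right)} = \frac{1}{J - 18} = \frac{1}{-18 + J}$)
$\frac{1}{m{\left(189 \right)}} = \frac{1}{\frac{1}{-18 + 189}} = \frac{1}{\frac{1}{171}} = 171$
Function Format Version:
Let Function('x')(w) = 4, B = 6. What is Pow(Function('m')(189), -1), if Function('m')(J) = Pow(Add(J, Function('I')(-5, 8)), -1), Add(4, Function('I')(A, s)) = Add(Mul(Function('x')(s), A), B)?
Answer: 171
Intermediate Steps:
Function('I')(A, s) = Add(2, Mul(4, A)) (Function('I')(A, s) = Add(-4, Add(Mul(4, A), 6)) = Add(-4, Add(6, Mul(4, A))) = Add(2, Mul(4, A)))
Function('m')(J) = Pow(Add(-18, J), -1) (Function('m')(J) = Pow(Add(J, Add(2, Mul(4, -5))), -1) = Pow(Add(J, Add(2, -20)), -1) = Pow(Add(J, -18), -1) = Pow(Add(-18, J), -1))
Pow(Function('m')(189), -1) = Pow(Pow(Add(-18, 189), -1), -1) = Pow(Pow(171, -1), -1) = Pow(Rational(1, 171), -1) = 171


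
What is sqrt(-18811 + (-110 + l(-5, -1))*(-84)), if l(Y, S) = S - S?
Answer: I*sqrt(9571) ≈ 97.832*I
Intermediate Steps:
l(Y, S) = 0
sqrt(-18811 + (-110 + l(-5, -1))*(-84)) = sqrt(-18811 + (-110 + 0)*(-84)) = sqrt(-18811 - 110*(-84)) = sqrt(-18811 + 9240) = sqrt(-9571) = I*sqrt(9571)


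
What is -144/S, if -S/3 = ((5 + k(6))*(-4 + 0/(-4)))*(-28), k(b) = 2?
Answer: 3/49 ≈ 0.061224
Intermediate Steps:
S = -2352 (S = -3*(5 + 2)*(-4 + 0/(-4))*(-28) = -3*7*(-4 + 0*(-¼))*(-28) = -3*7*(-4 + 0)*(-28) = -3*7*(-4)*(-28) = -(-84)*(-28) = -3*784 = -2352)
-144/S = -144/(-2352) = -144*(-1/2352) = 3/49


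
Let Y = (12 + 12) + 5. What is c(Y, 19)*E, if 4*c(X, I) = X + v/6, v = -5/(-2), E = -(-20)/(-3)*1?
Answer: -1765/36 ≈ -49.028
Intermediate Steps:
E = -20/3 (E = -(-20)*(-1)/3*1 = -5*4/3*1 = -20/3*1 = -20/3 ≈ -6.6667)
v = 5/2 (v = -5*(-½) = 5/2 ≈ 2.5000)
Y = 29 (Y = 24 + 5 = 29)
c(X, I) = 5/48 + X/4 (c(X, I) = (X + (5/2)/6)/4 = (X + (5/2)*(⅙))/4 = (X + 5/12)/4 = (5/12 + X)/4 = 5/48 + X/4)
c(Y, 19)*E = (5/48 + (¼)*29)*(-20/3) = (5/48 + 29/4)*(-20/3) = (353/48)*(-20/3) = -1765/36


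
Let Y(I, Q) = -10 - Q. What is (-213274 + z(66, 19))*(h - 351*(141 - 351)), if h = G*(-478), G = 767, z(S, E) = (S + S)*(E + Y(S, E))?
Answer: 62858016104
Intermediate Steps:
z(S, E) = -20*S (z(S, E) = (S + S)*(E + (-10 - E)) = (2*S)*(-10) = -20*S)
h = -366626 (h = 767*(-478) = -366626)
(-213274 + z(66, 19))*(h - 351*(141 - 351)) = (-213274 - 20*66)*(-366626 - 351*(141 - 351)) = (-213274 - 1320)*(-366626 - 351*(-210)) = -214594*(-366626 + 73710) = -214594*(-292916) = 62858016104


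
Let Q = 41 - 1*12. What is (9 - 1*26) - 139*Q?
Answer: -4048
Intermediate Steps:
Q = 29 (Q = 41 - 12 = 29)
(9 - 1*26) - 139*Q = (9 - 1*26) - 139*29 = (9 - 26) - 4031 = -17 - 4031 = -4048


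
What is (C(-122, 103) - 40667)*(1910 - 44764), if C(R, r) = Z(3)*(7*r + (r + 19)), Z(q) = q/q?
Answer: 1706617696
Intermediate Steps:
Z(q) = 1
C(R, r) = 19 + 8*r (C(R, r) = 1*(7*r + (r + 19)) = 1*(7*r + (19 + r)) = 1*(19 + 8*r) = 19 + 8*r)
(C(-122, 103) - 40667)*(1910 - 44764) = ((19 + 8*103) - 40667)*(1910 - 44764) = ((19 + 824) - 40667)*(-42854) = (843 - 40667)*(-42854) = -39824*(-42854) = 1706617696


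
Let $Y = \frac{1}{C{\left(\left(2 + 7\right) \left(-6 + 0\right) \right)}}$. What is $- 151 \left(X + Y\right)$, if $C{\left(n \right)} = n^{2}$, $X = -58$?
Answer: $\frac{25538177}{2916} \approx 8758.0$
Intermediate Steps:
$Y = \frac{1}{2916}$ ($Y = \frac{1}{\left(\left(2 + 7\right) \left(-6 + 0\right)\right)^{2}} = \frac{1}{\left(9 \left(-6\right)\right)^{2}} = \frac{1}{\left(-54\right)^{2}} = \frac{1}{2916} \approx 0.00034294$)
$- 151 \left(X + Y\right) = - 151 \left(-58 + \frac{1}{2916}\right) = \left(-151\right) \left(- \frac{169127}{2916}\right) = \frac{25538177}{2916}$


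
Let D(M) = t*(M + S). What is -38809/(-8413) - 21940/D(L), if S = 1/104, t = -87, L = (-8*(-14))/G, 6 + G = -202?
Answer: -3802149163/8051241 ≈ -472.24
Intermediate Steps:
G = -208 (G = -6 - 202 = -208)
L = -7/13 (L = -8*(-14)/(-208) = 112*(-1/208) = -7/13 ≈ -0.53846)
S = 1/104 ≈ 0.0096154
D(M) = -87/104 - 87*M (D(M) = -87*(M + 1/104) = -87*(1/104 + M) = -87/104 - 87*M)
-38809/(-8413) - 21940/D(L) = -38809/(-8413) - 21940/(-87/104 - 87*(-7/13)) = -38809*(-1/8413) - 21940/(-87/104 + 609/13) = 38809/8413 - 21940/4785/104 = 38809/8413 - 21940*104/4785 = 38809/8413 - 456352/957 = -3802149163/8051241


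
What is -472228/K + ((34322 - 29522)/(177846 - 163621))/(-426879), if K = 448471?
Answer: -38233835081620/36310327597707 ≈ -1.0530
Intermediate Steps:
-472228/K + ((34322 - 29522)/(177846 - 163621))/(-426879) = -472228/448471 + ((34322 - 29522)/(177846 - 163621))/(-426879) = -472228*1/448471 + (4800/14225)*(-1/426879) = -472228/448471 + (4800*(1/14225))*(-1/426879) = -472228/448471 + (192/569)*(-1/426879) = -472228/448471 - 64/80964717 = -38233835081620/36310327597707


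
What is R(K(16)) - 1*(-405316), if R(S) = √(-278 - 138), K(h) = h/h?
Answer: 405316 + 4*I*√26 ≈ 4.0532e+5 + 20.396*I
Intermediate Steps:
K(h) = 1
R(S) = 4*I*√26 (R(S) = √(-416) = 4*I*√26)
R(K(16)) - 1*(-405316) = 4*I*√26 - 1*(-405316) = 4*I*√26 + 405316 = 405316 + 4*I*√26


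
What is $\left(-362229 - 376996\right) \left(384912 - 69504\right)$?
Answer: $-233157478800$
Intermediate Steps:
$\left(-362229 - 376996\right) \left(384912 - 69504\right) = \left(-739225\right) 315408 = -233157478800$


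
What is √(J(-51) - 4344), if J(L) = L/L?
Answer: I*√4343 ≈ 65.901*I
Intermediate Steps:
J(L) = 1
√(J(-51) - 4344) = √(1 - 4344) = √(-4343) = I*√4343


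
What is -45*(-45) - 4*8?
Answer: 1993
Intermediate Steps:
-45*(-45) - 4*8 = 2025 - 32 = 1993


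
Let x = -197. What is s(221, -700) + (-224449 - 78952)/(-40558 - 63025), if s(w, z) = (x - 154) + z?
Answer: -108562332/103583 ≈ -1048.1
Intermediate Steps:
s(w, z) = -351 + z (s(w, z) = (-197 - 154) + z = -351 + z)
s(221, -700) + (-224449 - 78952)/(-40558 - 63025) = (-351 - 700) + (-224449 - 78952)/(-40558 - 63025) = -1051 - 303401/(-103583) = -1051 - 303401*(-1/103583) = -1051 + 303401/103583 = -108562332/103583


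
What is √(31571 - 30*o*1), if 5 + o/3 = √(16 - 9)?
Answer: √(32021 - 90*√7) ≈ 178.28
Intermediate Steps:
o = -15 + 3*√7 (o = -15 + 3*√(16 - 9) = -15 + 3*√7 ≈ -7.0627)
√(31571 - 30*o*1) = √(31571 - 30*(-15 + 3*√7)*1) = √(31571 + (450 - 90*√7)*1) = √(31571 + (450 - 90*√7)) = √(32021 - 90*√7)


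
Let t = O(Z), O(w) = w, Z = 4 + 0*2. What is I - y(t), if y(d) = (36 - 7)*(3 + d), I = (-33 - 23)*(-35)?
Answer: 1757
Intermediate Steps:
I = 1960 (I = -56*(-35) = 1960)
Z = 4 (Z = 4 + 0 = 4)
t = 4
y(d) = 87 + 29*d (y(d) = 29*(3 + d) = 87 + 29*d)
I - y(t) = 1960 - (87 + 29*4) = 1960 - (87 + 116) = 1960 - 1*203 = 1960 - 203 = 1757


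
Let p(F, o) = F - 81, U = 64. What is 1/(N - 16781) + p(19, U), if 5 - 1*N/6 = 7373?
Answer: -3781319/60989 ≈ -62.000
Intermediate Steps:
N = -44208 (N = 30 - 6*7373 = 30 - 44238 = -44208)
p(F, o) = -81 + F
1/(N - 16781) + p(19, U) = 1/(-44208 - 16781) + (-81 + 19) = 1/(-60989) - 62 = -1/60989 - 62 = -3781319/60989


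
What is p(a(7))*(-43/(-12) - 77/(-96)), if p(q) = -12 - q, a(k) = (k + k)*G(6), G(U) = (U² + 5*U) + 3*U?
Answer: -41679/8 ≈ -5209.9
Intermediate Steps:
G(U) = U² + 8*U
a(k) = 168*k (a(k) = (k + k)*(6*(8 + 6)) = (2*k)*(6*14) = (2*k)*84 = 168*k)
p(a(7))*(-43/(-12) - 77/(-96)) = (-12 - 168*7)*(-43/(-12) - 77/(-96)) = (-12 - 1*1176)*(-43*(-1/12) - 77*(-1/96)) = (-12 - 1176)*(43/12 + 77/96) = -1188*421/96 = -41679/8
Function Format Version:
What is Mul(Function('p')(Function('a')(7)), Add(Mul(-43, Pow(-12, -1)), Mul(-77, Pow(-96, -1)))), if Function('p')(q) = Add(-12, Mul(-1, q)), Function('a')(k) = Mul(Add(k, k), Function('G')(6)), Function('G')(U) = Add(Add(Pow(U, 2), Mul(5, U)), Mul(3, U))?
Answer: Rational(-41679, 8) ≈ -5209.9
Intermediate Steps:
Function('G')(U) = Add(Pow(U, 2), Mul(8, U))
Function('a')(k) = Mul(168, k) (Function('a')(k) = Mul(Add(k, k), Mul(6, Add(8, 6))) = Mul(Mul(2, k), Mul(6, 14)) = Mul(Mul(2, k), 84) = Mul(168, k))
Mul(Function('p')(Function('a')(7)), Add(Mul(-43, Pow(-12, -1)), Mul(-77, Pow(-96, -1)))) = Mul(Add(-12, Mul(-1, Mul(168, 7))), Add(Mul(-43, Pow(-12, -1)), Mul(-77, Pow(-96, -1)))) = Mul(Add(-12, Mul(-1, 1176)), Add(Mul(-43, Rational(-1, 12)), Mul(-77, Rational(-1, 96)))) = Mul(Add(-12, -1176), Add(Rational(43, 12), Rational(77, 96))) = Mul(-1188, Rational(421, 96)) = Rational(-41679, 8)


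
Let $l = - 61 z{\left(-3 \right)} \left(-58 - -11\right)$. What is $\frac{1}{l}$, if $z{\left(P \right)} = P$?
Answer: $- \frac{1}{8601} \approx -0.00011627$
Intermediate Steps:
$l = -8601$ ($l = \left(-61\right) \left(-3\right) \left(-58 - -11\right) = 183 \left(-58 + 11\right) = 183 \left(-47\right) = -8601$)
$\frac{1}{l} = \frac{1}{-8601} = - \frac{1}{8601}$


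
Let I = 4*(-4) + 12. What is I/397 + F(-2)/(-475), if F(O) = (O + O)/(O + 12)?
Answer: -8706/942875 ≈ -0.0092335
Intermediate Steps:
I = -4 (I = -16 + 12 = -4)
F(O) = 2*O/(12 + O) (F(O) = (2*O)/(12 + O) = 2*O/(12 + O))
I/397 + F(-2)/(-475) = -4/397 + (2*(-2)/(12 - 2))/(-475) = -4*1/397 + (2*(-2)/10)*(-1/475) = -4/397 + (2*(-2)*(⅒))*(-1/475) = -4/397 - ⅖*(-1/475) = -4/397 + 2/2375 = -8706/942875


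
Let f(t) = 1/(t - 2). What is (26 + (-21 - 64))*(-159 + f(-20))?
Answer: 206441/22 ≈ 9383.7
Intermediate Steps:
f(t) = 1/(-2 + t)
(26 + (-21 - 64))*(-159 + f(-20)) = (26 + (-21 - 64))*(-159 + 1/(-2 - 20)) = (26 - 85)*(-159 + 1/(-22)) = -59*(-159 - 1/22) = -59*(-3499/22) = 206441/22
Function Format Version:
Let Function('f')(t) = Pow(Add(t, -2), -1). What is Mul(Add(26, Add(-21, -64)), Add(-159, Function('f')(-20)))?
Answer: Rational(206441, 22) ≈ 9383.7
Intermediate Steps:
Function('f')(t) = Pow(Add(-2, t), -1)
Mul(Add(26, Add(-21, -64)), Add(-159, Function('f')(-20))) = Mul(Add(26, Add(-21, -64)), Add(-159, Pow(Add(-2, -20), -1))) = Mul(Add(26, -85), Add(-159, Pow(-22, -1))) = Mul(-59, Add(-159, Rational(-1, 22))) = Mul(-59, Rational(-3499, 22)) = Rational(206441, 22)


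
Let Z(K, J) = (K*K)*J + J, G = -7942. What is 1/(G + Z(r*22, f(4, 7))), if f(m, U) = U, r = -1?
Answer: -1/4547 ≈ -0.00021993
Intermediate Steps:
Z(K, J) = J + J*K² (Z(K, J) = K²*J + J = J*K² + J = J + J*K²)
1/(G + Z(r*22, f(4, 7))) = 1/(-7942 + 7*(1 + (-1*22)²)) = 1/(-7942 + 7*(1 + (-22)²)) = 1/(-7942 + 7*(1 + 484)) = 1/(-7942 + 7*485) = 1/(-7942 + 3395) = 1/(-4547) = -1/4547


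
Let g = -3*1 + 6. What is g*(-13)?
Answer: -39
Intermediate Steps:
g = 3 (g = -3 + 6 = 3)
g*(-13) = 3*(-13) = -39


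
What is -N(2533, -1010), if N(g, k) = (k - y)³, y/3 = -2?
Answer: 1012048064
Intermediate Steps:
y = -6 (y = 3*(-2) = -6)
N(g, k) = (6 + k)³ (N(g, k) = (k - 1*(-6))³ = (k + 6)³ = (6 + k)³)
-N(2533, -1010) = -(6 - 1010)³ = -1*(-1004)³ = -1*(-1012048064) = 1012048064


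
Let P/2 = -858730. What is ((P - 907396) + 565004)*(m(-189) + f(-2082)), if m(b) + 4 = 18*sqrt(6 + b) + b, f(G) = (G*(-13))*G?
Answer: 116075966262460 - 37077336*I*sqrt(183) ≈ 1.1608e+14 - 5.0157e+8*I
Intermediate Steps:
f(G) = -13*G**2 (f(G) = (-13*G)*G = -13*G**2)
P = -1717460 (P = 2*(-858730) = -1717460)
m(b) = -4 + b + 18*sqrt(6 + b) (m(b) = -4 + (18*sqrt(6 + b) + b) = -4 + (b + 18*sqrt(6 + b)) = -4 + b + 18*sqrt(6 + b))
((P - 907396) + 565004)*(m(-189) + f(-2082)) = ((-1717460 - 907396) + 565004)*((-4 - 189 + 18*sqrt(6 - 189)) - 13*(-2082)**2) = (-2624856 + 565004)*((-4 - 189 + 18*sqrt(-183)) - 13*4334724) = -2059852*((-4 - 189 + 18*(I*sqrt(183))) - 56351412) = -2059852*((-4 - 189 + 18*I*sqrt(183)) - 56351412) = -2059852*((-193 + 18*I*sqrt(183)) - 56351412) = -2059852*(-56351605 + 18*I*sqrt(183)) = 116075966262460 - 37077336*I*sqrt(183)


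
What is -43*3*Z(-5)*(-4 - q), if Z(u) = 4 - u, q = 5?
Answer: 10449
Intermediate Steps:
-43*3*Z(-5)*(-4 - q) = -43*3*(4 - 1*(-5))*(-4 - 1*5) = -43*3*(4 + 5)*(-4 - 5) = -43*3*9*(-9) = -1161*(-9) = -43*(-243) = 10449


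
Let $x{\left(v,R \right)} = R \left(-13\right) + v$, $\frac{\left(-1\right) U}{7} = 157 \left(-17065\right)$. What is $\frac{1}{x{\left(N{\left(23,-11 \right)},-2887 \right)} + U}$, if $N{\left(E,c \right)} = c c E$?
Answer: $\frac{1}{18794749} \approx 5.3206 \cdot 10^{-8}$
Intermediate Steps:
$N{\left(E,c \right)} = E c^{2}$ ($N{\left(E,c \right)} = c^{2} E = E c^{2}$)
$U = 18754435$ ($U = - 7 \cdot 157 \left(-17065\right) = \left(-7\right) \left(-2679205\right) = 18754435$)
$x{\left(v,R \right)} = v - 13 R$ ($x{\left(v,R \right)} = - 13 R + v = v - 13 R$)
$\frac{1}{x{\left(N{\left(23,-11 \right)},-2887 \right)} + U} = \frac{1}{\left(23 \left(-11\right)^{2} - -37531\right) + 18754435} = \frac{1}{\left(23 \cdot 121 + 37531\right) + 18754435} = \frac{1}{\left(2783 + 37531\right) + 18754435} = \frac{1}{40314 + 18754435} = \frac{1}{18794749}$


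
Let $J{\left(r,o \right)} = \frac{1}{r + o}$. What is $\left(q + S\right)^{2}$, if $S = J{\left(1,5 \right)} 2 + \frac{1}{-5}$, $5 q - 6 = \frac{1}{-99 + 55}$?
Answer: $\frac{769129}{435600} \approx 1.7657$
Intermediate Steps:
$J{\left(r,o \right)} = \frac{1}{o + r}$
$q = \frac{263}{220}$ ($q = \frac{6}{5} + \frac{1}{5 \left(-99 + 55\right)} = \frac{6}{5} + \frac{1}{5 \left(-44\right)} = \frac{6}{5} + \frac{1}{5} \left(- \frac{1}{44}\right) = \frac{6}{5} - \frac{1}{220} = \frac{263}{220} \approx 1.1955$)
$S = \frac{2}{15}$ ($S = \frac{1}{5 + 1} \cdot 2 + \frac{1}{-5} = \frac{1}{6} \cdot 2 - \frac{1}{5} = \frac{1}{3} - \frac{1}{5} = \frac{2}{15} \approx 0.13333$)
$\left(q + S\right)^{2} = \left(\frac{263}{220} + \frac{2}{15}\right)^{2} = \left(\frac{877}{660}\right)^{2} = \frac{769129}{435600}$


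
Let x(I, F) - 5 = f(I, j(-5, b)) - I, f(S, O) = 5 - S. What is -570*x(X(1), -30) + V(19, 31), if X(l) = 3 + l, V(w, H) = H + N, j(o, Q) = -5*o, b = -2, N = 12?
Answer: -1097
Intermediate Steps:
V(w, H) = 12 + H (V(w, H) = H + 12 = 12 + H)
x(I, F) = 10 - 2*I (x(I, F) = 5 + ((5 - I) - I) = 5 + (5 - 2*I) = 10 - 2*I)
-570*x(X(1), -30) + V(19, 31) = -570*(10 - 2*(3 + 1)) + (12 + 31) = -570*(10 - 2*4) + 43 = -570*(10 - 8) + 43 = -570*2 + 43 = -1140 + 43 = -1097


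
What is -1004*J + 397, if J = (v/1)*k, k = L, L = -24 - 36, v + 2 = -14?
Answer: -963443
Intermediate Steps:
v = -16 (v = -2 - 14 = -16)
L = -60
k = -60
J = 960 (J = -16/1*(-60) = -16*1*(-60) = -16*(-60) = 960)
-1004*J + 397 = -1004*960 + 397 = -963840 + 397 = -963443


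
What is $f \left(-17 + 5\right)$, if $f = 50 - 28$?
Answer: $-264$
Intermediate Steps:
$f = 22$
$f \left(-17 + 5\right) = 22 \left(-17 + 5\right) = 22 \left(-12\right) = -264$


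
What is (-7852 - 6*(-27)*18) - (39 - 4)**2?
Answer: -6161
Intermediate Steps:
(-7852 - 6*(-27)*18) - (39 - 4)**2 = (-7852 + 162*18) - 1*35**2 = (-7852 + 2916) - 1*1225 = -4936 - 1225 = -6161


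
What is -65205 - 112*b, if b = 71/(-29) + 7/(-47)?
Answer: -88477935/1363 ≈ -64914.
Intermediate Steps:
b = -3540/1363 (b = 71*(-1/29) + 7*(-1/47) = -71/29 - 7/47 = -3540/1363 ≈ -2.5972)
-65205 - 112*b = -65205 - 112*(-3540/1363) = -65205 + 396480/1363 = -88477935/1363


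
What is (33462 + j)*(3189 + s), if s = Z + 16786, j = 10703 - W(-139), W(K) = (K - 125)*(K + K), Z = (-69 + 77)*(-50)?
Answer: -572118525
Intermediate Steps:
Z = -400 (Z = 8*(-50) = -400)
W(K) = 2*K*(-125 + K) (W(K) = (-125 + K)*(2*K) = 2*K*(-125 + K))
j = -62689 (j = 10703 - 2*(-139)*(-125 - 139) = 10703 - 2*(-139)*(-264) = 10703 - 1*73392 = 10703 - 73392 = -62689)
s = 16386 (s = -400 + 16786 = 16386)
(33462 + j)*(3189 + s) = (33462 - 62689)*(3189 + 16386) = -29227*19575 = -572118525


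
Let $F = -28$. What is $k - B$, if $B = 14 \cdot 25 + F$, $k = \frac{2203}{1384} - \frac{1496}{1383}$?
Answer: $- \frac{615354899}{1914072} \approx -321.49$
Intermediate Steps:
$k = \frac{976285}{1914072}$ ($k = 2203 \cdot \frac{1}{1384} - \frac{1496}{1383} = \frac{2203}{1384} - \frac{1496}{1383} = \frac{976285}{1914072} \approx 0.51006$)
$B = 322$ ($B = 14 \cdot 25 - 28 = 350 - 28 = 322$)
$k - B = \frac{976285}{1914072} - 322 = - \frac{615354899}{1914072}$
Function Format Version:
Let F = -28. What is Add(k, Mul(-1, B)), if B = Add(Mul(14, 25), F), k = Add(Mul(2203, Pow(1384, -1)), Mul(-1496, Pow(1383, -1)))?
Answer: Rational(-615354899, 1914072) ≈ -321.49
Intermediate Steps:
k = Rational(976285, 1914072) (k = Add(Mul(2203, Rational(1, 1384)), Mul(-1496, Rational(1, 1383))) = Add(Rational(2203, 1384), Rational(-1496, 1383)) = Rational(976285, 1914072) ≈ 0.51006)
B = 322 (B = Add(Mul(14, 25), -28) = Add(350, -28) = 322)
Add(k, Mul(-1, B)) = Add(Rational(976285, 1914072), Mul(-1, 322)) = Add(Rational(976285, 1914072), -322) = Rational(-615354899, 1914072)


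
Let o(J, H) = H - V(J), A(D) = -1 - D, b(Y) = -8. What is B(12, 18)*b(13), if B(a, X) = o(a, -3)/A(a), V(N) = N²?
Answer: -1176/13 ≈ -90.462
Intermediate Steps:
o(J, H) = H - J²
B(a, X) = (-3 - a²)/(-1 - a)
B(12, 18)*b(13) = ((3 + 12²)/(1 + 12))*(-8) = ((3 + 144)/13)*(-8) = ((1/13)*147)*(-8) = (147/13)*(-8) = -1176/13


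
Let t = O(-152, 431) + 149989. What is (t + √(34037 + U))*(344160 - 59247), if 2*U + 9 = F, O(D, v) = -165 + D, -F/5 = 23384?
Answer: 42643498536 + 284913*I*√97710/2 ≈ 4.2643e+10 + 4.453e+7*I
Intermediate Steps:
F = -116920 (F = -5*23384 = -116920)
U = -116929/2 (U = -9/2 + (½)*(-116920) = -9/2 - 58460 = -116929/2 ≈ -58465.)
t = 149672 (t = (-165 - 152) + 149989 = -317 + 149989 = 149672)
(t + √(34037 + U))*(344160 - 59247) = (149672 + √(34037 - 116929/2))*(344160 - 59247) = (149672 + √(-48855/2))*284913 = (149672 + I*√97710/2)*284913 = 42643498536 + 284913*I*√97710/2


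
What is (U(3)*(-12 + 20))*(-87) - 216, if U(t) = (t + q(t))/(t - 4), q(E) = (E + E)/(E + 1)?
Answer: 2916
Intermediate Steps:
q(E) = 2*E/(1 + E) (q(E) = (2*E)/(1 + E) = 2*E/(1 + E))
U(t) = (t + 2*t/(1 + t))/(-4 + t) (U(t) = (t + 2*t/(1 + t))/(t - 4) = (t + 2*t/(1 + t))/(-4 + t))
(U(3)*(-12 + 20))*(-87) - 216 = ((3*(3 + 3)/((1 + 3)*(-4 + 3)))*(-12 + 20))*(-87) - 216 = ((3*6/(4*(-1)))*8)*(-87) - 216 = ((3*(1/4)*(-1)*6)*8)*(-87) - 216 = -9/2*8*(-87) - 216 = -36*(-87) - 216 = 3132 - 216 = 2916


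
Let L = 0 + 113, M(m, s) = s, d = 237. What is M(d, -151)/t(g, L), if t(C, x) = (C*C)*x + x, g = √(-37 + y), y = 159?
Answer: -151/13899 ≈ -0.010864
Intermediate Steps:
L = 113
g = √122 (g = √(-37 + 159) = √122 ≈ 11.045)
t(C, x) = x + x*C² (t(C, x) = C²*x + x = x*C² + x = x + x*C²)
M(d, -151)/t(g, L) = -151*1/(113*(1 + (√122)²)) = -151*1/(113*(1 + 122)) = -151/(113*123) = -151/13899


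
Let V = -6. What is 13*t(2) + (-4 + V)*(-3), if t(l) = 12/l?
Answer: 108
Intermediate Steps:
13*t(2) + (-4 + V)*(-3) = 13*(12/2) + (-4 - 6)*(-3) = 13*(12*(½)) - 10*(-3) = 13*6 + 30 = 78 + 30 = 108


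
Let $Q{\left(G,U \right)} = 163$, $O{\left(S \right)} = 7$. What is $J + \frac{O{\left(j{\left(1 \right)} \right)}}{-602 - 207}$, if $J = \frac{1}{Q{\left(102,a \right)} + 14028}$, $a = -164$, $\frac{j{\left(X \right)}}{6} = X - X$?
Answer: $- \frac{98528}{11480519} \approx -0.0085822$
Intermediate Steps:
$j{\left(X \right)} = 0$ ($j{\left(X \right)} = 6 \left(X - X\right) = 6 \cdot 0 = 0$)
$J = \frac{1}{14191}$ ($J = \frac{1}{163 + 14028} = \frac{1}{14191} \approx 7.0467 \cdot 10^{-5}$)
$J + \frac{O{\left(j{\left(1 \right)} \right)}}{-602 - 207} = \frac{1}{14191} + \frac{7}{-602 - 207} = \frac{1}{14191} + \frac{7}{-809} = \frac{1}{14191} + 7 \left(- \frac{1}{809}\right) = \frac{1}{14191} - \frac{7}{809} = - \frac{98528}{11480519}$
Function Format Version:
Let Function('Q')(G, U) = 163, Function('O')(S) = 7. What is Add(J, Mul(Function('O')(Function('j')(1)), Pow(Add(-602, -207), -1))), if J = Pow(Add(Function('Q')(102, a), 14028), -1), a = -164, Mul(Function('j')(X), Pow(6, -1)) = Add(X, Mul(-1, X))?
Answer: Rational(-98528, 11480519) ≈ -0.0085822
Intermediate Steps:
Function('j')(X) = 0 (Function('j')(X) = Mul(6, Add(X, Mul(-1, X))) = Mul(6, 0) = 0)
J = Rational(1, 14191) (J = Pow(Add(163, 14028), -1) = Pow(14191, -1) = Rational(1, 14191) ≈ 7.0467e-5)
Add(J, Mul(Function('O')(Function('j')(1)), Pow(Add(-602, -207), -1))) = Add(Rational(1, 14191), Mul(7, Pow(Add(-602, -207), -1))) = Add(Rational(1, 14191), Mul(7, Pow(-809, -1))) = Add(Rational(1, 14191), Mul(7, Rational(-1, 809))) = Add(Rational(1, 14191), Rational(-7, 809)) = Rational(-98528, 11480519)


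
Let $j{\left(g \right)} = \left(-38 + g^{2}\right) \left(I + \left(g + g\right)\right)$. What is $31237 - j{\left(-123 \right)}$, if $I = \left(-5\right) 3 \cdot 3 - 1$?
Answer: $4437809$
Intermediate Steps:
$I = -46$ ($I = \left(-15\right) 3 - 1 = -45 - 1 = -46$)
$j{\left(g \right)} = \left(-46 + 2 g\right) \left(-38 + g^{2}\right)$ ($j{\left(g \right)} = \left(-38 + g^{2}\right) \left(-46 + \left(g + g\right)\right) = \left(-38 + g^{2}\right) \left(-46 + 2 g\right) = \left(-46 + 2 g\right) \left(-38 + g^{2}\right)$)
$31237 - j{\left(-123 \right)} = 31237 - \left(1748 - -9348 - 46 \left(-123\right)^{2} + 2 \left(-123\right)^{3}\right) = 31237 - \left(1748 + 9348 - 695934 + 2 \left(-1860867\right)\right) = 31237 - \left(1748 + 9348 - 695934 - 3721734\right) = 31237 - -4406572 = 31237 + 4406572 = 4437809$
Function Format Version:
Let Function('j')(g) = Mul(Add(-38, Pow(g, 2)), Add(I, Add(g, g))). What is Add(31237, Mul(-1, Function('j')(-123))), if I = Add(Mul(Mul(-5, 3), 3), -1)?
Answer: 4437809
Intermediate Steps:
I = -46 (I = Add(Mul(-15, 3), -1) = Add(-45, -1) = -46)
Function('j')(g) = Mul(Add(-46, Mul(2, g)), Add(-38, Pow(g, 2))) (Function('j')(g) = Mul(Add(-38, Pow(g, 2)), Add(-46, Add(g, g))) = Mul(Add(-38, Pow(g, 2)), Add(-46, Mul(2, g))) = Mul(Add(-46, Mul(2, g)), Add(-38, Pow(g, 2))))
Add(31237, Mul(-1, Function('j')(-123))) = Add(31237, Mul(-1, Add(1748, Mul(-76, -123), Mul(-46, Pow(-123, 2)), Mul(2, Pow(-123, 3))))) = Add(31237, Mul(-1, Add(1748, 9348, Mul(-46, 15129), Mul(2, -1860867)))) = Add(31237, Mul(-1, Add(1748, 9348, -695934, -3721734))) = Add(31237, Mul(-1, -4406572)) = Add(31237, 4406572) = 4437809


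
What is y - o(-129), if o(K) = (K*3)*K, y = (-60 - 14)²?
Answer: -44447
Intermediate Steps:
y = 5476 (y = (-74)² = 5476)
o(K) = 3*K² (o(K) = (3*K)*K = 3*K²)
y - o(-129) = 5476 - 3*(-129)² = 5476 - 3*16641 = 5476 - 1*49923 = 5476 - 49923 = -44447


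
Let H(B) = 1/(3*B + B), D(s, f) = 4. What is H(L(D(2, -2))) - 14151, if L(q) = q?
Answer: -226415/16 ≈ -14151.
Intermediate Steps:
H(B) = 1/(4*B)
H(L(D(2, -2))) - 14151 = (1/4)/4 - 14151 = (1/4)*(1/4) - 14151 = 1/16 - 14151 = -226415/16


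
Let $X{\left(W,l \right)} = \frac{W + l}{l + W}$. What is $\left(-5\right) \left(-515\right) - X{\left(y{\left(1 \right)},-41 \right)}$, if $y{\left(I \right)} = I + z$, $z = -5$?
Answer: $2574$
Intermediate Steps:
$y{\left(I \right)} = -5 + I$ ($y{\left(I \right)} = I - 5 = -5 + I$)
$X{\left(W,l \right)} = 1$ ($X{\left(W,l \right)} = \frac{W + l}{W + l} = 1$)
$\left(-5\right) \left(-515\right) - X{\left(y{\left(1 \right)},-41 \right)} = \left(-5\right) \left(-515\right) - 1 = 2575 - 1 = 2574$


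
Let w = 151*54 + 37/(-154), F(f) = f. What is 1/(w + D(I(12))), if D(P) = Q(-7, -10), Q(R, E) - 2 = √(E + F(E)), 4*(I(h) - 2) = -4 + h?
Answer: 193421998/1577503818489 - 47432*I*√5/1577503818489 ≈ 0.00012261 - 6.7234e-8*I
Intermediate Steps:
I(h) = 1 + h/4 (I(h) = 2 + (-4 + h)/4 = 2 + (-1 + h/4) = 1 + h/4)
Q(R, E) = 2 + √2*√E (Q(R, E) = 2 + √(E + E) = 2 + √(2*E) = 2 + √2*√E)
D(P) = 2 + 2*I*√5 (D(P) = 2 + √2*√(-10) = 2 + √2*(I*√10) = 2 + 2*I*√5)
w = 1255679/154 (w = 8154 + 37*(-1/154) = 8154 - 37/154 = 1255679/154 ≈ 8153.8)
1/(w + D(I(12))) = 1/(1255679/154 + (2 + 2*I*√5)) = 1/(1255987/154 + 2*I*√5)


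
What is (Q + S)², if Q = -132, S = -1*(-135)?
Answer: 9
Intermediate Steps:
S = 135
(Q + S)² = (-132 + 135)² = 3² = 9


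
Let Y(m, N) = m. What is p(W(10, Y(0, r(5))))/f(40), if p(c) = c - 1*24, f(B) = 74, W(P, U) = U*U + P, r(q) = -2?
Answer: -7/37 ≈ -0.18919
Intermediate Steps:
W(P, U) = P + U² (W(P, U) = U² + P = P + U²)
p(c) = -24 + c (p(c) = c - 24 = -24 + c)
p(W(10, Y(0, r(5))))/f(40) = (-24 + (10 + 0²))/74 = (-24 + (10 + 0))*(1/74) = (-24 + 10)*(1/74) = -14*1/74 = -7/37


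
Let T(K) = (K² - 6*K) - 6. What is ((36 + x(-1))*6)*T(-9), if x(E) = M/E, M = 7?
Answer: 22446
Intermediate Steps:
x(E) = 7/E
T(K) = -6 + K² - 6*K
((36 + x(-1))*6)*T(-9) = ((36 + 7/(-1))*6)*(-6 + (-9)² - 6*(-9)) = ((36 + 7*(-1))*6)*(-6 + 81 + 54) = ((36 - 7)*6)*129 = (29*6)*129 = 174*129 = 22446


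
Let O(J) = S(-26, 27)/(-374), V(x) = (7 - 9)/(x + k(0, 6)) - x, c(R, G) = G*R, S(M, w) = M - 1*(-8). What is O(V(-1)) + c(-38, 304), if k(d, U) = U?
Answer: -2160215/187 ≈ -11552.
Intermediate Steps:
S(M, w) = 8 + M (S(M, w) = M + 8 = 8 + M)
V(x) = -x - 2/(6 + x) (V(x) = (7 - 9)/(x + 6) - x = -2/(6 + x) - x = -x - 2/(6 + x))
O(J) = 9/187 (O(J) = (8 - 26)/(-374) = -18*(-1/374) = 9/187)
O(V(-1)) + c(-38, 304) = 9/187 + 304*(-38) = 9/187 - 11552 = -2160215/187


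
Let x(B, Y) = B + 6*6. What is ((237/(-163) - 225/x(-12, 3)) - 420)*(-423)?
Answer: 237641823/1304 ≈ 1.8224e+5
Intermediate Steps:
x(B, Y) = 36 + B (x(B, Y) = B + 36 = 36 + B)
((237/(-163) - 225/x(-12, 3)) - 420)*(-423) = ((237/(-163) - 225/(36 - 12)) - 420)*(-423) = ((237*(-1/163) - 225/24) - 420)*(-423) = ((-237/163 - 225*1/24) - 420)*(-423) = ((-237/163 - 75/8) - 420)*(-423) = (-14121/1304 - 420)*(-423) = -561801/1304*(-423) = 237641823/1304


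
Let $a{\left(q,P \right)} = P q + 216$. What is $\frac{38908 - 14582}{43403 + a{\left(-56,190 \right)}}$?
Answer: $\frac{24326}{32979} \approx 0.73762$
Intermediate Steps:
$a{\left(q,P \right)} = 216 + P q$
$\frac{38908 - 14582}{43403 + a{\left(-56,190 \right)}} = \frac{38908 - 14582}{43403 + \left(216 + 190 \left(-56\right)\right)} = \frac{24326}{43403 + \left(216 - 10640\right)} = \frac{24326}{43403 - 10424} = \frac{24326}{32979}$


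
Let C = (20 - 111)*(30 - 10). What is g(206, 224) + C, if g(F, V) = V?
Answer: -1596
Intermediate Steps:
C = -1820 (C = -91*20 = -1820)
g(206, 224) + C = 224 - 1820 = -1596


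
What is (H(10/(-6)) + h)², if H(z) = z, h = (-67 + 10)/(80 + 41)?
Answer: 602176/131769 ≈ 4.5699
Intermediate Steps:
h = -57/121 ≈ -0.47107
(H(10/(-6)) + h)² = (10/(-6) - 57/121)² = (10*(-⅙) - 57/121)² = (-5/3 - 57/121)² = (-776/363)² = 602176/131769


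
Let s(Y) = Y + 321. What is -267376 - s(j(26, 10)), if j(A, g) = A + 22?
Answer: -267745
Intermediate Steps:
j(A, g) = 22 + A
s(Y) = 321 + Y
-267376 - s(j(26, 10)) = -267376 - (321 + (22 + 26)) = -267376 - (321 + 48) = -267376 - 1*369 = -267376 - 369 = -267745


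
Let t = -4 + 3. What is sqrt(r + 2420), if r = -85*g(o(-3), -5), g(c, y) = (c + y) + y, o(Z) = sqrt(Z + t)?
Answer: sqrt(3270 - 170*I) ≈ 57.203 - 1.4859*I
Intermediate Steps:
t = -1
o(Z) = sqrt(-1 + Z) (o(Z) = sqrt(Z - 1) = sqrt(-1 + Z))
g(c, y) = c + 2*y
r = 850 - 170*I (r = -85*(sqrt(-1 - 3) + 2*(-5)) = -85*(sqrt(-4) - 10) = -85*(2*I - 10) = -85*(-10 + 2*I) = 850 - 170*I ≈ 850.0 - 170.0*I)
sqrt(r + 2420) = sqrt((850 - 170*I) + 2420) = sqrt(3270 - 170*I)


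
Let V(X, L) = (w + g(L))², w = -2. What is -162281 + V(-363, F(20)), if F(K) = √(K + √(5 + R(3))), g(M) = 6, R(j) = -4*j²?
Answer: -162265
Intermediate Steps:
F(K) = √(K + I*√31) (F(K) = √(K + √(5 - 4*3²)) = √(K + √(5 - 4*9)) = √(K + √(5 - 36)) = √(K + √(-31)) = √(K + I*√31))
V(X, L) = 16 (V(X, L) = (-2 + 6)² = 4² = 16)
-162281 + V(-363, F(20)) = -162281 + 16 = -162265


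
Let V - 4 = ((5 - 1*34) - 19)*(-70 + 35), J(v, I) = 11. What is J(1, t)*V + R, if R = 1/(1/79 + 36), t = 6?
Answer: 52700859/2845 ≈ 18524.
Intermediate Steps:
V = 1684 (V = 4 + ((5 - 1*34) - 19)*(-70 + 35) = 4 + ((5 - 34) - 19)*(-35) = 4 + (-29 - 19)*(-35) = 4 - 48*(-35) = 4 + 1680 = 1684)
R = 79/2845 (R = 1/(1/79 + 36) = 1/(2845/79) = 79/2845 ≈ 0.027768)
J(1, t)*V + R = 11*1684 + 79/2845 = 18524 + 79/2845 = 52700859/2845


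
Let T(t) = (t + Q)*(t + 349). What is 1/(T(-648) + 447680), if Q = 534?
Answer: 1/481766 ≈ 2.0757e-6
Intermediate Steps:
T(t) = (349 + t)*(534 + t) (T(t) = (t + 534)*(t + 349) = (534 + t)*(349 + t) = (349 + t)*(534 + t))
1/(T(-648) + 447680) = 1/((186366 + (-648)² + 883*(-648)) + 447680) = 1/((186366 + 419904 - 572184) + 447680) = 1/(34086 + 447680) = 1/481766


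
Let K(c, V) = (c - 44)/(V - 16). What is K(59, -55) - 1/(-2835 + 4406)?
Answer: -23636/111541 ≈ -0.21190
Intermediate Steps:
K(c, V) = (-44 + c)/(-16 + V)
K(59, -55) - 1/(-2835 + 4406) = (-44 + 59)/(-16 - 55) - 1/(-2835 + 4406) = 15/(-71) - 1/1571 = -1/71*15 - 1*1/1571 = -15/71 - 1/1571 = -23636/111541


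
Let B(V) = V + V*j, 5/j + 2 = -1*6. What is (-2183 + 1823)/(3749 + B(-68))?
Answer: -720/7447 ≈ -0.096683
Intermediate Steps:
j = -5/8 (j = 5/(-2 - 1*6) = 5/(-2 - 6) = 5/(-8) = 5*(-1/8) = -5/8 ≈ -0.62500)
B(V) = 3*V/8 (B(V) = V + V*(-5/8) = V - 5*V/8 = 3*V/8)
(-2183 + 1823)/(3749 + B(-68)) = (-2183 + 1823)/(3749 + (3/8)*(-68)) = -360/(3749 - 51/2) = -360/7447/2 = -360*2/7447 = -720/7447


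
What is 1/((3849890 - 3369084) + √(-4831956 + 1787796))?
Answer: 240403/115588726898 - 6*I*√5285/57794363449 ≈ 2.0798e-6 - 7.5472e-9*I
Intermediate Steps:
1/((3849890 - 3369084) + √(-4831956 + 1787796)) = 1/(480806 + √(-3044160)) = 1/(480806 + 24*I*√5285)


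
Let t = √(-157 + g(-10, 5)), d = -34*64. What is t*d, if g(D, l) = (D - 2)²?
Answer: -2176*I*√13 ≈ -7845.7*I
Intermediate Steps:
g(D, l) = (-2 + D)²
d = -2176
t = I*√13 (t = √(-157 + (-2 - 10)²) = √(-157 + (-12)²) = √(-157 + 144) = √(-13) = I*√13 ≈ 3.6056*I)
t*d = (I*√13)*(-2176) = -2176*I*√13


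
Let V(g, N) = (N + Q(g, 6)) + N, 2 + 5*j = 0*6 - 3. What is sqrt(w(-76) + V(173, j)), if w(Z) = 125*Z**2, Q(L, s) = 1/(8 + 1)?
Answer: sqrt(6497983)/3 ≈ 849.71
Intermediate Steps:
Q(L, s) = 1/9
j = -1 (j = -2/5 + (0*6 - 3)/5 = -2/5 + (0 - 3)/5 = -2/5 + (1/5)*(-3) = -2/5 - 3/5 = -1)
V(g, N) = 1/9 + 2*N (V(g, N) = (N + 1/9) + N = (1/9 + N) + N = 1/9 + 2*N)
sqrt(w(-76) + V(173, j)) = sqrt(125*(-76)**2 + (1/9 + 2*(-1))) = sqrt(125*5776 + (1/9 - 2)) = sqrt(722000 - 17/9) = sqrt(6497983/9) = sqrt(6497983)/3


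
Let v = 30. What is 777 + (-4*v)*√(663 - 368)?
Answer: 777 - 120*√295 ≈ -1284.1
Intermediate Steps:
777 + (-4*v)*√(663 - 368) = 777 + (-4*30)*√(663 - 368) = 777 - 120*√295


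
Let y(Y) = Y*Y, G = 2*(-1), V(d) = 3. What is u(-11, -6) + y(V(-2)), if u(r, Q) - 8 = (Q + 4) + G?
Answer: 13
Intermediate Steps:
G = -2
u(r, Q) = 10 + Q (u(r, Q) = 8 + ((Q + 4) - 2) = 8 + ((4 + Q) - 2) = 8 + (2 + Q) = 10 + Q)
y(Y) = Y²
u(-11, -6) + y(V(-2)) = (10 - 6) + 3² = 4 + 9 = 13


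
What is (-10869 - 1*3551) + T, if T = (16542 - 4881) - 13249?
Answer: -16008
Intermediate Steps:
T = -1588 (T = 11661 - 13249 = -1588)
(-10869 - 1*3551) + T = (-10869 - 1*3551) - 1588 = (-10869 - 3551) - 1588 = -14420 - 1588 = -16008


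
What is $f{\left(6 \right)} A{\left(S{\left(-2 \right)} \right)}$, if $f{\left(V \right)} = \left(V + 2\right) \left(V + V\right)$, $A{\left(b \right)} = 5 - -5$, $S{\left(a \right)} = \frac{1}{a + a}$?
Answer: $960$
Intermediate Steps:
$S{\left(a \right)} = \frac{1}{2 a}$
$A{\left(b \right)} = 10$ ($A{\left(b \right)} = 5 + 5 = 10$)
$f{\left(V \right)} = 2 V \left(2 + V\right)$ ($f{\left(V \right)} = \left(2 + V\right) 2 V = 2 V \left(2 + V\right)$)
$f{\left(6 \right)} A{\left(S{\left(-2 \right)} \right)} = 2 \cdot 6 \left(2 + 6\right) 10 = 2 \cdot 6 \cdot 8 \cdot 10 = 96 \cdot 10 = 960$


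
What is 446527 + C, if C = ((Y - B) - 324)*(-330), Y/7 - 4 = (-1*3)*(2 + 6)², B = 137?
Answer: 1032937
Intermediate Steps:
Y = -1316 (Y = 28 + 7*((-1*3)*(2 + 6)²) = 28 + 7*(-3*8²) = 28 + 7*(-3*64) = 28 + 7*(-192) = 28 - 1344 = -1316)
C = 586410 (C = ((-1316 - 1*137) - 324)*(-330) = ((-1316 - 137) - 324)*(-330) = (-1453 - 324)*(-330) = -1777*(-330) = 586410)
446527 + C = 446527 + 586410 = 1032937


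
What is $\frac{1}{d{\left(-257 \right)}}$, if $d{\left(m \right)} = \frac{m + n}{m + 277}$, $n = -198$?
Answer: $- \frac{4}{91} \approx -0.043956$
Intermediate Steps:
$d{\left(m \right)} = \frac{-198 + m}{277 + m}$ ($d{\left(m \right)} = \frac{m - 198}{m + 277} = \frac{-198 + m}{277 + m}$)
$\frac{1}{d{\left(-257 \right)}} = \frac{1}{\frac{1}{277 - 257} \left(-198 - 257\right)} = \frac{1}{\frac{1}{20} \left(-455\right)} = \frac{1}{- \frac{91}{4}} = - \frac{4}{91}$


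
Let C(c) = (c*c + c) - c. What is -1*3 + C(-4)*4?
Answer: 61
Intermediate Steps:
C(c) = c**2 (C(c) = (c**2 + c) - c = (c + c**2) - c = c**2)
-1*3 + C(-4)*4 = -1*3 + (-4)**2*4 = -3 + 16*4 = -3 + 64 = 61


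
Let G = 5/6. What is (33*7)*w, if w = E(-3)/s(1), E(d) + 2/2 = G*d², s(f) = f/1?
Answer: 3003/2 ≈ 1501.5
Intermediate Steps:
G = ⅚ (G = 5*(⅙) = ⅚ ≈ 0.83333)
s(f) = f (s(f) = f*1 = f)
E(d) = -1 + 5*d²/6
w = 13/2 (w = (-1 + (⅚)*(-3)²)/1 = (-1 + (⅚)*9)*1 = (-1 + 15/2)*1 = (13/2)*1 = 13/2 ≈ 6.5000)
(33*7)*w = (33*7)*(13/2) = 231*(13/2) = 3003/2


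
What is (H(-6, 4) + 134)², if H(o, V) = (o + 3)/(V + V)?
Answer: 1142761/64 ≈ 17856.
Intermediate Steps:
H(o, V) = (3 + o)/(2*V) (H(o, V) = (3 + o)/((2*V)) = (3 + o)*(1/(2*V)) = (3 + o)/(2*V))
(H(-6, 4) + 134)² = ((½)*(3 - 6)/4 + 134)² = ((½)*(¼)*(-3) + 134)² = (-3/8 + 134)² = (1069/8)² = 1142761/64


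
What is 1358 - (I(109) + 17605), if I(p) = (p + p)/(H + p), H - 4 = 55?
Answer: -1364857/84 ≈ -16248.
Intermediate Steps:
H = 59 (H = 4 + 55 = 59)
I(p) = 2*p/(59 + p) (I(p) = (p + p)/(59 + p) = (2*p)/(59 + p) = 2*p/(59 + p))
1358 - (I(109) + 17605) = 1358 - (2*109/(59 + 109) + 17605) = 1358 - (2*109/168 + 17605) = 1358 - (2*109*(1/168) + 17605) = 1358 - (109/84 + 17605) = 1358 - 1*1478929/84 = 1358 - 1478929/84 = -1364857/84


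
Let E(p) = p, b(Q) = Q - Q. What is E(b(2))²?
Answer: 0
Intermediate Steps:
b(Q) = 0
E(b(2))² = 0² = 0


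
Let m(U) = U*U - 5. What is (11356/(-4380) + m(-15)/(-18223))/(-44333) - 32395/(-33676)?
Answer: 28659303028058947/29790762284281980 ≈ 0.96202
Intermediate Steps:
m(U) = -5 + U**2 (m(U) = U**2 - 5 = -5 + U**2)
(11356/(-4380) + m(-15)/(-18223))/(-44333) - 32395/(-33676) = (11356/(-4380) + (-5 + (-15)**2)/(-18223))/(-44333) - 32395/(-33676) = (11356*(-1/4380) + (-5 + 225)*(-1/18223))*(-1/44333) - 32395*(-1/33676) = (-2839/1095 + 220*(-1/18223))*(-1/44333) + 32395/33676 = (-2839/1095 - 220/18223)*(-1/44333) + 32395/33676 = -51975997/19954185*(-1/44333) + 32395/33676 = 51975997/884628883605 + 32395/33676 = 28659303028058947/29790762284281980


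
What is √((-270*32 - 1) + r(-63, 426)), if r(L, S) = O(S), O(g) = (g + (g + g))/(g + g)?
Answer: I*√34558/2 ≈ 92.949*I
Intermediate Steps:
O(g) = 3/2 (O(g) = (g + 2*g)/((2*g)) = (3*g)*(1/(2*g)) = 3/2)
r(L, S) = 3/2
√((-270*32 - 1) + r(-63, 426)) = √((-270*32 - 1) + 3/2) = √((-8640 - 1) + 3/2) = √(-8641 + 3/2) = √(-17279/2) = I*√34558/2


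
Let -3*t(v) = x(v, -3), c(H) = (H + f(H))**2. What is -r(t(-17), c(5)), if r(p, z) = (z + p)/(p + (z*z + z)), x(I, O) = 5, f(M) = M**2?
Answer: -539/486539 ≈ -0.0011078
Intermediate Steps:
c(H) = (H + H**2)**2
t(v) = -5/3 (t(v) = -1/3*5 = -5/3)
r(p, z) = (p + z)/(p + z + z**2) (r(p, z) = (p + z)/(p + (z**2 + z)) = (p + z)/(p + (z + z**2)) = (p + z)/(p + z + z**2))
-r(t(-17), c(5)) = -(-5/3 + 5**2*(1 + 5)**2)/(-5/3 + 5**2*(1 + 5)**2 + (5**2*(1 + 5)**2)**2) = -(-5/3 + 25*6**2)/(-5/3 + 25*6**2 + (25*6**2)**2) = -(-5/3 + 25*36)/(-5/3 + 25*36 + (25*36)**2) = -(-5/3 + 900)/(-5/3 + 900 + 900**2) = -2695/((-5/3 + 900 + 810000)*3) = -2695/(2432695/3*3) = -3*2695/(2432695*3) = -1*539/486539 = -539/486539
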